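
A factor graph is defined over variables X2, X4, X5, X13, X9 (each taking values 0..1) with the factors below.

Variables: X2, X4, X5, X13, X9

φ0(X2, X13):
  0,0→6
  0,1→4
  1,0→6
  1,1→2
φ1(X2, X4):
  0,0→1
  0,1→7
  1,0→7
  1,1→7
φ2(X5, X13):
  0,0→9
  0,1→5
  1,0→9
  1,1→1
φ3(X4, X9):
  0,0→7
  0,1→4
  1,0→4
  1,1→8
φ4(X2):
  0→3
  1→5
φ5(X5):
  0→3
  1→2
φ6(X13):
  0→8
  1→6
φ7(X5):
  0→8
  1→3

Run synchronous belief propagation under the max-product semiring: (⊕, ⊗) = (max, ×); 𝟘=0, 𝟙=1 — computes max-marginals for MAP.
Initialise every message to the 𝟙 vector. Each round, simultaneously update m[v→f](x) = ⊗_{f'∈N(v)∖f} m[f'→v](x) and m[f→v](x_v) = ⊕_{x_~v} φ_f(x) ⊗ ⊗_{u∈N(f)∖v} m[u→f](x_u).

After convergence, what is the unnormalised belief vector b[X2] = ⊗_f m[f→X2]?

b[X2] = [1741824, 2903040]

init: all messages = 𝟙 over 2 values
r1 m[φ0→X2] = [6, 6]
r1 m[φ0→X13] = [6, 4]
r1 m[φ1→X2] = [7, 7]
r1 m[φ1→X4] = [7, 7]
r1 m[φ2→X5] = [9, 9]
r1 m[φ2→X13] = [9, 5]
r1 m[φ3→X4] = [7, 8]
r1 m[φ3→X9] = [7, 8]
r1 m[φ4→X2] = [3, 5]
r1 m[φ5→X5] = [3, 2]
r1 m[φ6→X13] = [8, 6]
r1 m[φ7→X5] = [8, 3]
r1 m[X2→φ0] = [1, 1]
r1 m[X2→φ1] = [1, 1]
r1 m[X2→φ4] = [1, 1]
r1 m[X4→φ1] = [1, 1]
r1 m[X4→φ3] = [1, 1]
r1 m[X5→φ2] = [1, 1]
r1 m[X5→φ5] = [1, 1]
r1 m[X5→φ7] = [1, 1]
r1 m[X13→φ0] = [1, 1]
r1 m[X13→φ2] = [1, 1]
r1 m[X13→φ6] = [1, 1]
r1 m[X9→φ3] = [1, 1]
r2 m[φ0→X2] = [6, 6]
r2 m[φ0→X13] = [6, 4]
r2 m[φ1→X2] = [7, 7]
r2 m[φ1→X4] = [7, 7]
r2 m[φ2→X5] = [9, 9]
r2 m[φ2→X13] = [9, 5]
r2 m[φ3→X4] = [7, 8]
r2 m[φ3→X9] = [7, 8]
r2 m[φ4→X2] = [3, 5]
r2 m[φ5→X5] = [3, 2]
r2 m[φ6→X13] = [8, 6]
r2 m[φ7→X5] = [8, 3]
r2 m[X2→φ0] = [21, 35]
r2 m[X2→φ1] = [18, 30]
r2 m[X2→φ4] = [42, 42]
r2 m[X4→φ1] = [7, 8]
r2 m[X4→φ3] = [7, 7]
r2 m[X5→φ2] = [24, 6]
r2 m[X5→φ5] = [72, 27]
r2 m[X5→φ7] = [27, 18]
r2 m[X13→φ0] = [72, 30]
r2 m[X13→φ2] = [48, 24]
r2 m[X13→φ6] = [54, 20]
r2 m[X9→φ3] = [1, 1]
r3 m[φ0→X2] = [432, 432]
r3 m[φ0→X13] = [210, 84]
r3 m[φ1→X2] = [56, 56]
r3 m[φ1→X4] = [210, 210]
r3 m[φ2→X5] = [432, 432]
r3 m[φ2→X13] = [216, 120]
r3 m[φ3→X4] = [7, 8]
r3 m[φ3→X9] = [49, 56]
r3 m[φ4→X2] = [3, 5]
r3 m[φ5→X5] = [3, 2]
r3 m[φ6→X13] = [8, 6]
r3 m[φ7→X5] = [8, 3]
r3 m[X2→φ0] = [21, 35]
r3 m[X2→φ1] = [18, 30]
r3 m[X2→φ4] = [42, 42]
r3 m[X4→φ1] = [7, 8]
r3 m[X4→φ3] = [7, 7]
r3 m[X5→φ2] = [24, 6]
r3 m[X5→φ5] = [72, 27]
r3 m[X5→φ7] = [27, 18]
r3 m[X13→φ0] = [72, 30]
r3 m[X13→φ2] = [48, 24]
r3 m[X13→φ6] = [54, 20]
r3 m[X9→φ3] = [1, 1]
r4 m[φ0→X2] = [432, 432]
r4 m[φ0→X13] = [210, 84]
r4 m[φ1→X2] = [56, 56]
r4 m[φ1→X4] = [210, 210]
r4 m[φ2→X5] = [432, 432]
r4 m[φ2→X13] = [216, 120]
r4 m[φ3→X4] = [7, 8]
r4 m[φ3→X9] = [49, 56]
r4 m[φ4→X2] = [3, 5]
r4 m[φ5→X5] = [3, 2]
r4 m[φ6→X13] = [8, 6]
r4 m[φ7→X5] = [8, 3]
r4 m[X2→φ0] = [168, 280]
r4 m[X2→φ1] = [1296, 2160]
r4 m[X2→φ4] = [24192, 24192]
r4 m[X4→φ1] = [7, 8]
r4 m[X4→φ3] = [210, 210]
r4 m[X5→φ2] = [24, 6]
r4 m[X5→φ5] = [3456, 1296]
r4 m[X5→φ7] = [1296, 864]
r4 m[X13→φ0] = [1728, 720]
r4 m[X13→φ2] = [1680, 504]
r4 m[X13→φ6] = [45360, 10080]
r4 m[X9→φ3] = [1, 1]
r5 m[φ0→X2] = [10368, 10368]
r5 m[φ0→X13] = [1680, 672]
r5 m[φ1→X2] = [56, 56]
r5 m[φ1→X4] = [15120, 15120]
r5 m[φ2→X5] = [15120, 15120]
r5 m[φ2→X13] = [216, 120]
r5 m[φ3→X4] = [7, 8]
r5 m[φ3→X9] = [1470, 1680]
r5 m[φ4→X2] = [3, 5]
r5 m[φ5→X5] = [3, 2]
r5 m[φ6→X13] = [8, 6]
r5 m[φ7→X5] = [8, 3]
r5 m[X2→φ0] = [168, 280]
r5 m[X2→φ1] = [1296, 2160]
r5 m[X2→φ4] = [24192, 24192]
r5 m[X4→φ1] = [7, 8]
r5 m[X4→φ3] = [210, 210]
r5 m[X5→φ2] = [24, 6]
r5 m[X5→φ5] = [3456, 1296]
r5 m[X5→φ7] = [1296, 864]
r5 m[X13→φ0] = [1728, 720]
r5 m[X13→φ2] = [1680, 504]
r5 m[X13→φ6] = [45360, 10080]
r5 m[X9→φ3] = [1, 1]
r6 m[φ0→X2] = [10368, 10368]
r6 m[φ0→X13] = [1680, 672]
r6 m[φ1→X2] = [56, 56]
r6 m[φ1→X4] = [15120, 15120]
r6 m[φ2→X5] = [15120, 15120]
r6 m[φ2→X13] = [216, 120]
r6 m[φ3→X4] = [7, 8]
r6 m[φ3→X9] = [1470, 1680]
r6 m[φ4→X2] = [3, 5]
r6 m[φ5→X5] = [3, 2]
r6 m[φ6→X13] = [8, 6]
r6 m[φ7→X5] = [8, 3]
r6 m[X2→φ0] = [168, 280]
r6 m[X2→φ1] = [31104, 51840]
r6 m[X2→φ4] = [580608, 580608]
r6 m[X4→φ1] = [7, 8]
r6 m[X4→φ3] = [15120, 15120]
r6 m[X5→φ2] = [24, 6]
r6 m[X5→φ5] = [120960, 45360]
r6 m[X5→φ7] = [45360, 30240]
r6 m[X13→φ0] = [1728, 720]
r6 m[X13→φ2] = [13440, 4032]
r6 m[X13→φ6] = [362880, 80640]
r6 m[X9→φ3] = [1, 1]
r7 m[φ0→X2] = [10368, 10368]
r7 m[φ0→X13] = [1680, 672]
r7 m[φ1→X2] = [56, 56]
r7 m[φ1→X4] = [362880, 362880]
r7 m[φ2→X5] = [120960, 120960]
r7 m[φ2→X13] = [216, 120]
r7 m[φ3→X4] = [7, 8]
r7 m[φ3→X9] = [105840, 120960]
r7 m[φ4→X2] = [3, 5]
r7 m[φ5→X5] = [3, 2]
r7 m[φ6→X13] = [8, 6]
r7 m[φ7→X5] = [8, 3]
r7 m[X2→φ0] = [168, 280]
r7 m[X2→φ1] = [31104, 51840]
r7 m[X2→φ4] = [580608, 580608]
r7 m[X4→φ1] = [7, 8]
r7 m[X4→φ3] = [15120, 15120]
r7 m[X5→φ2] = [24, 6]
r7 m[X5→φ5] = [120960, 45360]
r7 m[X5→φ7] = [45360, 30240]
r7 m[X13→φ0] = [1728, 720]
r7 m[X13→φ2] = [13440, 4032]
r7 m[X13→φ6] = [362880, 80640]
r7 m[X9→φ3] = [1, 1]
r8 m[φ0→X2] = [10368, 10368]
r8 m[φ0→X13] = [1680, 672]
r8 m[φ1→X2] = [56, 56]
r8 m[φ1→X4] = [362880, 362880]
r8 m[φ2→X5] = [120960, 120960]
r8 m[φ2→X13] = [216, 120]
r8 m[φ3→X4] = [7, 8]
r8 m[φ3→X9] = [105840, 120960]
r8 m[φ4→X2] = [3, 5]
r8 m[φ5→X5] = [3, 2]
r8 m[φ6→X13] = [8, 6]
r8 m[φ7→X5] = [8, 3]
r8 m[X2→φ0] = [168, 280]
r8 m[X2→φ1] = [31104, 51840]
r8 m[X2→φ4] = [580608, 580608]
r8 m[X4→φ1] = [7, 8]
r8 m[X4→φ3] = [362880, 362880]
r8 m[X5→φ2] = [24, 6]
r8 m[X5→φ5] = [967680, 362880]
r8 m[X5→φ7] = [362880, 241920]
r8 m[X13→φ0] = [1728, 720]
r8 m[X13→φ2] = [13440, 4032]
r8 m[X13→φ6] = [362880, 80640]
r8 m[X9→φ3] = [1, 1]
r9 m[φ0→X2] = [10368, 10368]
r9 m[φ0→X13] = [1680, 672]
r9 m[φ1→X2] = [56, 56]
r9 m[φ1→X4] = [362880, 362880]
r9 m[φ2→X5] = [120960, 120960]
r9 m[φ2→X13] = [216, 120]
r9 m[φ3→X4] = [7, 8]
r9 m[φ3→X9] = [2540160, 2903040]
r9 m[φ4→X2] = [3, 5]
r9 m[φ5→X5] = [3, 2]
r9 m[φ6→X13] = [8, 6]
r9 m[φ7→X5] = [8, 3]
r9 m[X2→φ0] = [168, 280]
r9 m[X2→φ1] = [31104, 51840]
r9 m[X2→φ4] = [580608, 580608]
r9 m[X4→φ1] = [7, 8]
r9 m[X4→φ3] = [362880, 362880]
r9 m[X5→φ2] = [24, 6]
r9 m[X5→φ5] = [967680, 362880]
r9 m[X5→φ7] = [362880, 241920]
r9 m[X13→φ0] = [1728, 720]
r9 m[X13→φ2] = [13440, 4032]
r9 m[X13→φ6] = [362880, 80640]
r9 m[X9→φ3] = [1, 1]
r10 m[φ0→X2] = [10368, 10368]
r10 m[φ0→X13] = [1680, 672]
r10 m[φ1→X2] = [56, 56]
r10 m[φ1→X4] = [362880, 362880]
r10 m[φ2→X5] = [120960, 120960]
r10 m[φ2→X13] = [216, 120]
r10 m[φ3→X4] = [7, 8]
r10 m[φ3→X9] = [2540160, 2903040]
r10 m[φ4→X2] = [3, 5]
r10 m[φ5→X5] = [3, 2]
r10 m[φ6→X13] = [8, 6]
r10 m[φ7→X5] = [8, 3]
r10 m[X2→φ0] = [168, 280]
r10 m[X2→φ1] = [31104, 51840]
r10 m[X2→φ4] = [580608, 580608]
r10 m[X4→φ1] = [7, 8]
r10 m[X4→φ3] = [362880, 362880]
r10 m[X5→φ2] = [24, 6]
r10 m[X5→φ5] = [967680, 362880]
r10 m[X5→φ7] = [362880, 241920]
r10 m[X13→φ0] = [1728, 720]
r10 m[X13→φ2] = [13440, 4032]
r10 m[X13→φ6] = [362880, 80640]
r10 m[X9→φ3] = [1, 1]
fixed point reached at round 10
b[X2] = ⊗ incoming = [1741824, 2903040]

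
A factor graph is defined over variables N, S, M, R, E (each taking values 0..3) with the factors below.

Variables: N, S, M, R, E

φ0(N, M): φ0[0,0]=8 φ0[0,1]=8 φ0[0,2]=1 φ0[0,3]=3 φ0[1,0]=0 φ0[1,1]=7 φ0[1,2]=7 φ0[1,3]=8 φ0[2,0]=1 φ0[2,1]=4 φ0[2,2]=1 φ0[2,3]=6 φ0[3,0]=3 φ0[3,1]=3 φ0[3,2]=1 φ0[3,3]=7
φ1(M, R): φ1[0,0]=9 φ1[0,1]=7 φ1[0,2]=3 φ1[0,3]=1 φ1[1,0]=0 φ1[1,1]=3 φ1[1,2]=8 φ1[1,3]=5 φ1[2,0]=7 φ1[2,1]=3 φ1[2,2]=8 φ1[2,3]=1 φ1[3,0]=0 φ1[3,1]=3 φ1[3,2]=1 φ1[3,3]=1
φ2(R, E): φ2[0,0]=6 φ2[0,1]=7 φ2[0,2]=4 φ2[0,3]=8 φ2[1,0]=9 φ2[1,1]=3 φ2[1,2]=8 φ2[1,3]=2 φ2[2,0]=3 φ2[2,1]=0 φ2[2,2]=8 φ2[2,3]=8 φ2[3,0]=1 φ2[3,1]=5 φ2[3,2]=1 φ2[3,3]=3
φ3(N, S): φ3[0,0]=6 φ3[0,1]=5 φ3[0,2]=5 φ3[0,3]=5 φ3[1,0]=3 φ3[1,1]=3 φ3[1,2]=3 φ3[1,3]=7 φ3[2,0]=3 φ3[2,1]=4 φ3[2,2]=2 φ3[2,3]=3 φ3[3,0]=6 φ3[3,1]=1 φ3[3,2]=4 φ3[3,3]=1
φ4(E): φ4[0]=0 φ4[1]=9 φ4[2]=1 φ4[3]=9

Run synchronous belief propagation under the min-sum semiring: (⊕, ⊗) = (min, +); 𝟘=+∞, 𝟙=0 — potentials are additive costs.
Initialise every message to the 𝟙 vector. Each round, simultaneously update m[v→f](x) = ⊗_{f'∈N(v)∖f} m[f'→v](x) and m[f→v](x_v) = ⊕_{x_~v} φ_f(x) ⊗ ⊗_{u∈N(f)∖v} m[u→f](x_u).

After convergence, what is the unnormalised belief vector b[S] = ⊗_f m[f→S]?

init: all messages = 𝟙 over 4 values
r1 m[φ0→N] = [1, 0, 1, 1]
r1 m[φ0→M] = [0, 3, 1, 3]
r1 m[φ1→M] = [1, 0, 1, 0]
r1 m[φ1→R] = [0, 3, 1, 1]
r1 m[φ2→R] = [4, 2, 0, 1]
r1 m[φ2→E] = [1, 0, 1, 2]
r1 m[φ3→N] = [5, 3, 2, 1]
r1 m[φ3→S] = [3, 1, 2, 1]
r1 m[φ4→E] = [0, 9, 1, 9]
r1 m[N→φ0] = [0, 0, 0, 0]
r1 m[N→φ3] = [0, 0, 0, 0]
r1 m[S→φ3] = [0, 0, 0, 0]
r1 m[M→φ0] = [0, 0, 0, 0]
r1 m[M→φ1] = [0, 0, 0, 0]
r1 m[R→φ1] = [0, 0, 0, 0]
r1 m[R→φ2] = [0, 0, 0, 0]
r1 m[E→φ2] = [0, 0, 0, 0]
r1 m[E→φ4] = [0, 0, 0, 0]
r2 m[φ0→N] = [1, 0, 1, 1]
r2 m[φ0→M] = [0, 3, 1, 3]
r2 m[φ1→M] = [1, 0, 1, 0]
r2 m[φ1→R] = [0, 3, 1, 1]
r2 m[φ2→R] = [4, 2, 0, 1]
r2 m[φ2→E] = [1, 0, 1, 2]
r2 m[φ3→N] = [5, 3, 2, 1]
r2 m[φ3→S] = [3, 1, 2, 1]
r2 m[φ4→E] = [0, 9, 1, 9]
r2 m[N→φ0] = [5, 3, 2, 1]
r2 m[N→φ3] = [1, 0, 1, 1]
r2 m[S→φ3] = [0, 0, 0, 0]
r2 m[M→φ0] = [1, 0, 1, 0]
r2 m[M→φ1] = [0, 3, 1, 3]
r2 m[R→φ1] = [4, 2, 0, 1]
r2 m[R→φ2] = [0, 3, 1, 1]
r2 m[E→φ2] = [0, 9, 1, 9]
r2 m[E→φ4] = [1, 0, 1, 2]
r3 m[φ0→N] = [2, 1, 2, 2]
r3 m[φ0→M] = [3, 4, 2, 8]
r3 m[φ1→M] = [2, 4, 2, 1]
r3 m[φ1→R] = [3, 4, 3, 1]
r3 m[φ2→R] = [5, 9, 3, 1]
r3 m[φ2→E] = [2, 1, 2, 4]
r3 m[φ3→N] = [5, 3, 2, 1]
r3 m[φ3→S] = [3, 2, 3, 2]
r3 m[φ4→E] = [0, 9, 1, 9]
r3 m[N→φ0] = [5, 3, 2, 1]
r3 m[N→φ3] = [1, 0, 1, 1]
r3 m[S→φ3] = [0, 0, 0, 0]
r3 m[M→φ0] = [1, 0, 1, 0]
r3 m[M→φ1] = [0, 3, 1, 3]
r3 m[R→φ1] = [4, 2, 0, 1]
r3 m[R→φ2] = [0, 3, 1, 1]
r3 m[E→φ2] = [0, 9, 1, 9]
r3 m[E→φ4] = [1, 0, 1, 2]
r4 m[φ0→N] = [2, 1, 2, 2]
r4 m[φ0→M] = [3, 4, 2, 8]
r4 m[φ1→M] = [2, 4, 2, 1]
r4 m[φ1→R] = [3, 4, 3, 1]
r4 m[φ2→R] = [5, 9, 3, 1]
r4 m[φ2→E] = [2, 1, 2, 4]
r4 m[φ3→N] = [5, 3, 2, 1]
r4 m[φ3→S] = [3, 2, 3, 2]
r4 m[φ4→E] = [0, 9, 1, 9]
r4 m[N→φ0] = [5, 3, 2, 1]
r4 m[N→φ3] = [2, 1, 2, 2]
r4 m[S→φ3] = [0, 0, 0, 0]
r4 m[M→φ0] = [2, 4, 2, 1]
r4 m[M→φ1] = [3, 4, 2, 8]
r4 m[R→φ1] = [5, 9, 3, 1]
r4 m[R→φ2] = [3, 4, 3, 1]
r4 m[E→φ2] = [0, 9, 1, 9]
r4 m[E→φ4] = [2, 1, 2, 4]
r5 m[φ0→N] = [3, 2, 3, 3]
r5 m[φ0→M] = [3, 4, 2, 8]
r5 m[φ1→M] = [2, 5, 2, 2]
r5 m[φ1→R] = [4, 5, 6, 3]
r5 m[φ2→R] = [5, 9, 3, 1]
r5 m[φ2→E] = [2, 3, 2, 4]
r5 m[φ3→N] = [5, 3, 2, 1]
r5 m[φ3→S] = [4, 3, 4, 3]
r5 m[φ4→E] = [0, 9, 1, 9]
r5 m[N→φ0] = [5, 3, 2, 1]
r5 m[N→φ3] = [2, 1, 2, 2]
r5 m[S→φ3] = [0, 0, 0, 0]
r5 m[M→φ0] = [2, 4, 2, 1]
r5 m[M→φ1] = [3, 4, 2, 8]
r5 m[R→φ1] = [5, 9, 3, 1]
r5 m[R→φ2] = [3, 4, 3, 1]
r5 m[E→φ2] = [0, 9, 1, 9]
r5 m[E→φ4] = [2, 1, 2, 4]
r6 m[φ0→N] = [3, 2, 3, 3]
r6 m[φ0→M] = [3, 4, 2, 8]
r6 m[φ1→M] = [2, 5, 2, 2]
r6 m[φ1→R] = [4, 5, 6, 3]
r6 m[φ2→R] = [5, 9, 3, 1]
r6 m[φ2→E] = [2, 3, 2, 4]
r6 m[φ3→N] = [5, 3, 2, 1]
r6 m[φ3→S] = [4, 3, 4, 3]
r6 m[φ4→E] = [0, 9, 1, 9]
r6 m[N→φ0] = [5, 3, 2, 1]
r6 m[N→φ3] = [3, 2, 3, 3]
r6 m[S→φ3] = [0, 0, 0, 0]
r6 m[M→φ0] = [2, 5, 2, 2]
r6 m[M→φ1] = [3, 4, 2, 8]
r6 m[R→φ1] = [5, 9, 3, 1]
r6 m[R→φ2] = [4, 5, 6, 3]
r6 m[E→φ2] = [0, 9, 1, 9]
r6 m[E→φ4] = [2, 3, 2, 4]
r7 m[φ0→N] = [3, 2, 3, 3]
r7 m[φ0→M] = [3, 4, 2, 8]
r7 m[φ1→M] = [2, 5, 2, 2]
r7 m[φ1→R] = [4, 5, 6, 3]
r7 m[φ2→R] = [5, 9, 3, 1]
r7 m[φ2→E] = [4, 6, 4, 6]
r7 m[φ3→N] = [5, 3, 2, 1]
r7 m[φ3→S] = [5, 4, 5, 4]
r7 m[φ4→E] = [0, 9, 1, 9]
r7 m[N→φ0] = [5, 3, 2, 1]
r7 m[N→φ3] = [3, 2, 3, 3]
r7 m[S→φ3] = [0, 0, 0, 0]
r7 m[M→φ0] = [2, 5, 2, 2]
r7 m[M→φ1] = [3, 4, 2, 8]
r7 m[R→φ1] = [5, 9, 3, 1]
r7 m[R→φ2] = [4, 5, 6, 3]
r7 m[E→φ2] = [0, 9, 1, 9]
r7 m[E→φ4] = [2, 3, 2, 4]
r8 m[φ0→N] = [3, 2, 3, 3]
r8 m[φ0→M] = [3, 4, 2, 8]
r8 m[φ1→M] = [2, 5, 2, 2]
r8 m[φ1→R] = [4, 5, 6, 3]
r8 m[φ2→R] = [5, 9, 3, 1]
r8 m[φ2→E] = [4, 6, 4, 6]
r8 m[φ3→N] = [5, 3, 2, 1]
r8 m[φ3→S] = [5, 4, 5, 4]
r8 m[φ4→E] = [0, 9, 1, 9]
r8 m[N→φ0] = [5, 3, 2, 1]
r8 m[N→φ3] = [3, 2, 3, 3]
r8 m[S→φ3] = [0, 0, 0, 0]
r8 m[M→φ0] = [2, 5, 2, 2]
r8 m[M→φ1] = [3, 4, 2, 8]
r8 m[R→φ1] = [5, 9, 3, 1]
r8 m[R→φ2] = [4, 5, 6, 3]
r8 m[E→φ2] = [0, 9, 1, 9]
r8 m[E→φ4] = [4, 6, 4, 6]
r9 m[φ0→N] = [3, 2, 3, 3]
r9 m[φ0→M] = [3, 4, 2, 8]
r9 m[φ1→M] = [2, 5, 2, 2]
r9 m[φ1→R] = [4, 5, 6, 3]
r9 m[φ2→R] = [5, 9, 3, 1]
r9 m[φ2→E] = [4, 6, 4, 6]
r9 m[φ3→N] = [5, 3, 2, 1]
r9 m[φ3→S] = [5, 4, 5, 4]
r9 m[φ4→E] = [0, 9, 1, 9]
r9 m[N→φ0] = [5, 3, 2, 1]
r9 m[N→φ3] = [3, 2, 3, 3]
r9 m[S→φ3] = [0, 0, 0, 0]
r9 m[M→φ0] = [2, 5, 2, 2]
r9 m[M→φ1] = [3, 4, 2, 8]
r9 m[R→φ1] = [5, 9, 3, 1]
r9 m[R→φ2] = [4, 5, 6, 3]
r9 m[E→φ2] = [0, 9, 1, 9]
r9 m[E→φ4] = [4, 6, 4, 6]
fixed point reached at round 9
b[S] = ⊗ incoming = [5, 4, 5, 4]

b[S] = [5, 4, 5, 4]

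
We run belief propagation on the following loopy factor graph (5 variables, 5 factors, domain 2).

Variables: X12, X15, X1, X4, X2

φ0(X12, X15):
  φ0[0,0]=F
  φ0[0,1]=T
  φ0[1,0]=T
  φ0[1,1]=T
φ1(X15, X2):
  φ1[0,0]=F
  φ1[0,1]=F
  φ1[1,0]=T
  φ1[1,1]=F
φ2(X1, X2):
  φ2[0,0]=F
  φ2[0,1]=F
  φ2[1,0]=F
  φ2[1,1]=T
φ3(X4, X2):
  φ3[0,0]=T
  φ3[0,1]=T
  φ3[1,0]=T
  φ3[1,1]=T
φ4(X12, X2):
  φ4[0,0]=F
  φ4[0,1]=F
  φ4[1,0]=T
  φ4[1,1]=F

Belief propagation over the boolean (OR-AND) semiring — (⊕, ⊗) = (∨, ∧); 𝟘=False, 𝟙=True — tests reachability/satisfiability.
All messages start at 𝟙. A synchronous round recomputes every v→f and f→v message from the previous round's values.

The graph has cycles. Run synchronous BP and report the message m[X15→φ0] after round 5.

message @ round 5 = [F, F]

init: all messages = 𝟙 over 2 values
r1 m[φ0→X12] = [T, T]
r1 m[φ0→X15] = [T, T]
r1 m[φ1→X15] = [F, T]
r1 m[φ1→X2] = [T, F]
r1 m[φ2→X1] = [F, T]
r1 m[φ2→X2] = [F, T]
r1 m[φ3→X4] = [T, T]
r1 m[φ3→X2] = [T, T]
r1 m[φ4→X12] = [F, T]
r1 m[φ4→X2] = [T, F]
r1 m[X12→φ0] = [T, T]
r1 m[X12→φ4] = [T, T]
r1 m[X15→φ0] = [T, T]
r1 m[X15→φ1] = [T, T]
r1 m[X1→φ2] = [T, T]
r1 m[X4→φ3] = [T, T]
r1 m[X2→φ1] = [T, T]
r1 m[X2→φ2] = [T, T]
r1 m[X2→φ3] = [T, T]
r1 m[X2→φ4] = [T, T]
r2 m[φ0→X12] = [T, T]
r2 m[φ0→X15] = [T, T]
r2 m[φ1→X15] = [F, T]
r2 m[φ1→X2] = [T, F]
r2 m[φ2→X1] = [F, T]
r2 m[φ2→X2] = [F, T]
r2 m[φ3→X4] = [T, T]
r2 m[φ3→X2] = [T, T]
r2 m[φ4→X12] = [F, T]
r2 m[φ4→X2] = [T, F]
r2 m[X12→φ0] = [F, T]
r2 m[X12→φ4] = [T, T]
r2 m[X15→φ0] = [F, T]
r2 m[X15→φ1] = [T, T]
r2 m[X1→φ2] = [T, T]
r2 m[X4→φ3] = [T, T]
r2 m[X2→φ1] = [F, F]
r2 m[X2→φ2] = [T, F]
r2 m[X2→φ3] = [F, F]
r2 m[X2→φ4] = [F, F]
r3 m[φ0→X12] = [T, T]
r3 m[φ0→X15] = [T, T]
r3 m[φ1→X15] = [F, F]
r3 m[φ1→X2] = [T, F]
r3 m[φ2→X1] = [F, F]
r3 m[φ2→X2] = [F, T]
r3 m[φ3→X4] = [F, F]
r3 m[φ3→X2] = [T, T]
r3 m[φ4→X12] = [F, F]
r3 m[φ4→X2] = [T, F]
r3 m[X12→φ0] = [F, T]
r3 m[X12→φ4] = [T, T]
r3 m[X15→φ0] = [F, T]
r3 m[X15→φ1] = [T, T]
r3 m[X1→φ2] = [T, T]
r3 m[X4→φ3] = [T, T]
r3 m[X2→φ1] = [F, F]
r3 m[X2→φ2] = [T, F]
r3 m[X2→φ3] = [F, F]
r3 m[X2→φ4] = [F, F]
r4 m[φ0→X12] = [T, T]
r4 m[φ0→X15] = [T, T]
r4 m[φ1→X15] = [F, F]
r4 m[φ1→X2] = [T, F]
r4 m[φ2→X1] = [F, F]
r4 m[φ2→X2] = [F, T]
r4 m[φ3→X4] = [F, F]
r4 m[φ3→X2] = [T, T]
r4 m[φ4→X12] = [F, F]
r4 m[φ4→X2] = [T, F]
r4 m[X12→φ0] = [F, F]
r4 m[X12→φ4] = [T, T]
r4 m[X15→φ0] = [F, F]
r4 m[X15→φ1] = [T, T]
r4 m[X1→φ2] = [T, T]
r4 m[X4→φ3] = [T, T]
r4 m[X2→φ1] = [F, F]
r4 m[X2→φ2] = [T, F]
r4 m[X2→φ3] = [F, F]
r4 m[X2→φ4] = [F, F]
r5 m[φ0→X12] = [F, F]
r5 m[φ0→X15] = [F, F]
r5 m[φ1→X15] = [F, F]
r5 m[φ1→X2] = [T, F]
r5 m[φ2→X1] = [F, F]
r5 m[φ2→X2] = [F, T]
r5 m[φ3→X4] = [F, F]
r5 m[φ3→X2] = [T, T]
r5 m[φ4→X12] = [F, F]
r5 m[φ4→X2] = [T, F]
r5 m[X12→φ0] = [F, F]
r5 m[X12→φ4] = [T, T]
r5 m[X15→φ0] = [F, F]
r5 m[X15→φ1] = [T, T]
r5 m[X1→φ2] = [T, T]
r5 m[X4→φ3] = [T, T]
r5 m[X2→φ1] = [F, F]
r5 m[X2→φ2] = [T, F]
r5 m[X2→φ3] = [F, F]
r5 m[X2→φ4] = [F, F]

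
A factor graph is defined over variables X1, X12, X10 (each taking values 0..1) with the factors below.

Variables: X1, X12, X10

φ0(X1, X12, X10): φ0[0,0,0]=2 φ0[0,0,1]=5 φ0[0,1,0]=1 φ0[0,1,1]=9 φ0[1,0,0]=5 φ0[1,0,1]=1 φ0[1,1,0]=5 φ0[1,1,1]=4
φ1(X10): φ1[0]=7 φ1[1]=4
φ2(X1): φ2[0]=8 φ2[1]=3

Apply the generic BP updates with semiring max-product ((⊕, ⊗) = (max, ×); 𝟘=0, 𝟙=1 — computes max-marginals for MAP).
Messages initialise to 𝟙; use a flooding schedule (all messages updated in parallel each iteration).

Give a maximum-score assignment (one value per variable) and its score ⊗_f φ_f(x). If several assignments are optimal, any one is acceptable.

assignment: (X1=0, X12=1, X10=1); score = 288

init: all messages = 𝟙 over 2 values
r1 m[φ0→X1] = [9, 5]
r1 m[φ0→X12] = [5, 9]
r1 m[φ0→X10] = [5, 9]
r1 m[φ1→X10] = [7, 4]
r1 m[φ2→X1] = [8, 3]
r1 m[X1→φ0] = [1, 1]
r1 m[X1→φ2] = [1, 1]
r1 m[X12→φ0] = [1, 1]
r1 m[X10→φ0] = [1, 1]
r1 m[X10→φ1] = [1, 1]
r2 m[φ0→X1] = [9, 5]
r2 m[φ0→X12] = [5, 9]
r2 m[φ0→X10] = [5, 9]
r2 m[φ1→X10] = [7, 4]
r2 m[φ2→X1] = [8, 3]
r2 m[X1→φ0] = [8, 3]
r2 m[X1→φ2] = [9, 5]
r2 m[X12→φ0] = [1, 1]
r2 m[X10→φ0] = [7, 4]
r2 m[X10→φ1] = [5, 9]
r3 m[φ0→X1] = [36, 35]
r3 m[φ0→X12] = [160, 288]
r3 m[φ0→X10] = [16, 72]
r3 m[φ1→X10] = [7, 4]
r3 m[φ2→X1] = [8, 3]
r3 m[X1→φ0] = [8, 3]
r3 m[X1→φ2] = [9, 5]
r3 m[X12→φ0] = [1, 1]
r3 m[X10→φ0] = [7, 4]
r3 m[X10→φ1] = [5, 9]
r4 m[φ0→X1] = [36, 35]
r4 m[φ0→X12] = [160, 288]
r4 m[φ0→X10] = [16, 72]
r4 m[φ1→X10] = [7, 4]
r4 m[φ2→X1] = [8, 3]
r4 m[X1→φ0] = [8, 3]
r4 m[X1→φ2] = [36, 35]
r4 m[X12→φ0] = [1, 1]
r4 m[X10→φ0] = [7, 4]
r4 m[X10→φ1] = [16, 72]
r5 m[φ0→X1] = [36, 35]
r5 m[φ0→X12] = [160, 288]
r5 m[φ0→X10] = [16, 72]
r5 m[φ1→X10] = [7, 4]
r5 m[φ2→X1] = [8, 3]
r5 m[X1→φ0] = [8, 3]
r5 m[X1→φ2] = [36, 35]
r5 m[X12→φ0] = [1, 1]
r5 m[X10→φ0] = [7, 4]
r5 m[X10→φ1] = [16, 72]
fixed point reached at round 5
traceback from X1: (X1=0, X12=1, X10=1), score=288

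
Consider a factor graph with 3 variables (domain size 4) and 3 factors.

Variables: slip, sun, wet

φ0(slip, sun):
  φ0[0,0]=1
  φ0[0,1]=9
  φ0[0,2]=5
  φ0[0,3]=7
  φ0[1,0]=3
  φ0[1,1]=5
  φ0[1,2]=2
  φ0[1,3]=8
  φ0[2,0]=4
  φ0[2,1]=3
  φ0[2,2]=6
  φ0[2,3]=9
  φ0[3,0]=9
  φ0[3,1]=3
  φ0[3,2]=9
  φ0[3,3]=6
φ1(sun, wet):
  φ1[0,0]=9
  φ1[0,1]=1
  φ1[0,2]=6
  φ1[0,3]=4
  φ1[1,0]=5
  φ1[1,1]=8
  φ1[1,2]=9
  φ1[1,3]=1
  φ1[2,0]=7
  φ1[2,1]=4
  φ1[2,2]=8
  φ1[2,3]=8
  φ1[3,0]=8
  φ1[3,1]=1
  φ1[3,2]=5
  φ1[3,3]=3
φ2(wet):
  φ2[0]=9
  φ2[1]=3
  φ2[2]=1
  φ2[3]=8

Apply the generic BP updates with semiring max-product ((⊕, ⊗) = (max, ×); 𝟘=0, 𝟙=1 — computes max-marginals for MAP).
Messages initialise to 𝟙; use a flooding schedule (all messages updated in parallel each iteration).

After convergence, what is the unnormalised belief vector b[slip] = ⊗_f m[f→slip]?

b[slip] = [504, 576, 648, 729]

init: all messages = 𝟙 over 4 values
r1 m[φ0→slip] = [9, 8, 9, 9]
r1 m[φ0→sun] = [9, 9, 9, 9]
r1 m[φ1→sun] = [9, 9, 8, 8]
r1 m[φ1→wet] = [9, 8, 9, 8]
r1 m[φ2→wet] = [9, 3, 1, 8]
r1 m[slip→φ0] = [1, 1, 1, 1]
r1 m[sun→φ0] = [1, 1, 1, 1]
r1 m[sun→φ1] = [1, 1, 1, 1]
r1 m[wet→φ1] = [1, 1, 1, 1]
r1 m[wet→φ2] = [1, 1, 1, 1]
r2 m[φ0→slip] = [9, 8, 9, 9]
r2 m[φ0→sun] = [9, 9, 9, 9]
r2 m[φ1→sun] = [9, 9, 8, 8]
r2 m[φ1→wet] = [9, 8, 9, 8]
r2 m[φ2→wet] = [9, 3, 1, 8]
r2 m[slip→φ0] = [1, 1, 1, 1]
r2 m[sun→φ0] = [9, 9, 8, 8]
r2 m[sun→φ1] = [9, 9, 9, 9]
r2 m[wet→φ1] = [9, 3, 1, 8]
r2 m[wet→φ2] = [9, 8, 9, 8]
r3 m[φ0→slip] = [81, 64, 72, 81]
r3 m[φ0→sun] = [9, 9, 9, 9]
r3 m[φ1→sun] = [81, 45, 64, 72]
r3 m[φ1→wet] = [81, 72, 81, 72]
r3 m[φ2→wet] = [9, 3, 1, 8]
r3 m[slip→φ0] = [1, 1, 1, 1]
r3 m[sun→φ0] = [9, 9, 8, 8]
r3 m[sun→φ1] = [9, 9, 9, 9]
r3 m[wet→φ1] = [9, 3, 1, 8]
r3 m[wet→φ2] = [9, 8, 9, 8]
r4 m[φ0→slip] = [81, 64, 72, 81]
r4 m[φ0→sun] = [9, 9, 9, 9]
r4 m[φ1→sun] = [81, 45, 64, 72]
r4 m[φ1→wet] = [81, 72, 81, 72]
r4 m[φ2→wet] = [9, 3, 1, 8]
r4 m[slip→φ0] = [1, 1, 1, 1]
r4 m[sun→φ0] = [81, 45, 64, 72]
r4 m[sun→φ1] = [9, 9, 9, 9]
r4 m[wet→φ1] = [9, 3, 1, 8]
r4 m[wet→φ2] = [81, 72, 81, 72]
r5 m[φ0→slip] = [504, 576, 648, 729]
r5 m[φ0→sun] = [9, 9, 9, 9]
r5 m[φ1→sun] = [81, 45, 64, 72]
r5 m[φ1→wet] = [81, 72, 81, 72]
r5 m[φ2→wet] = [9, 3, 1, 8]
r5 m[slip→φ0] = [1, 1, 1, 1]
r5 m[sun→φ0] = [81, 45, 64, 72]
r5 m[sun→φ1] = [9, 9, 9, 9]
r5 m[wet→φ1] = [9, 3, 1, 8]
r5 m[wet→φ2] = [81, 72, 81, 72]
r6 m[φ0→slip] = [504, 576, 648, 729]
r6 m[φ0→sun] = [9, 9, 9, 9]
r6 m[φ1→sun] = [81, 45, 64, 72]
r6 m[φ1→wet] = [81, 72, 81, 72]
r6 m[φ2→wet] = [9, 3, 1, 8]
r6 m[slip→φ0] = [1, 1, 1, 1]
r6 m[sun→φ0] = [81, 45, 64, 72]
r6 m[sun→φ1] = [9, 9, 9, 9]
r6 m[wet→φ1] = [9, 3, 1, 8]
r6 m[wet→φ2] = [81, 72, 81, 72]
fixed point reached at round 6
b[slip] = ⊗ incoming = [504, 576, 648, 729]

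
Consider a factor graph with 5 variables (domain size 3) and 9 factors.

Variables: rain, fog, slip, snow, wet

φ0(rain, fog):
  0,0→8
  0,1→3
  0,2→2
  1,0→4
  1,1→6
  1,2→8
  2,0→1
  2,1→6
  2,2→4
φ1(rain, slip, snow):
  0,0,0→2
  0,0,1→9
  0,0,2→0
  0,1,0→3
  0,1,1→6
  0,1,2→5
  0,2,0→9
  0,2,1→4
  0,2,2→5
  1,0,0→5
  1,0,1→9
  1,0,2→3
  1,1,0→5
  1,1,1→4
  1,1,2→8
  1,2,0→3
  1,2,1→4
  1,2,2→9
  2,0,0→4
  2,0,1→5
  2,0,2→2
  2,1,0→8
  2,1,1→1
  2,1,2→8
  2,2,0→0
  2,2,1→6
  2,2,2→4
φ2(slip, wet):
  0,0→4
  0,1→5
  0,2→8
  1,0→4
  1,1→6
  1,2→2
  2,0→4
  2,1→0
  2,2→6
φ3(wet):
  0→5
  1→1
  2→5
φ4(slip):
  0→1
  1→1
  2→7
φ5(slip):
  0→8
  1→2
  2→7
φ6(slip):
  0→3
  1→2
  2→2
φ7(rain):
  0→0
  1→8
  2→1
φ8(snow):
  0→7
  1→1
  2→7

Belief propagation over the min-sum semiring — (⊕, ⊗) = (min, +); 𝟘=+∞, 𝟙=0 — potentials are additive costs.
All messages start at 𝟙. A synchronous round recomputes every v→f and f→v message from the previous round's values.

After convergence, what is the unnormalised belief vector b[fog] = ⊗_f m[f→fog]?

b[fog] = [16, 21, 19]

init: all messages = 𝟙 over 3 values
r1 m[φ0→rain] = [2, 4, 1]
r1 m[φ0→fog] = [1, 3, 2]
r1 m[φ1→rain] = [0, 3, 0]
r1 m[φ1→slip] = [0, 1, 0]
r1 m[φ1→snow] = [0, 1, 0]
r1 m[φ2→slip] = [4, 2, 0]
r1 m[φ2→wet] = [4, 0, 2]
r1 m[φ3→wet] = [5, 1, 5]
r1 m[φ4→slip] = [1, 1, 7]
r1 m[φ5→slip] = [8, 2, 7]
r1 m[φ6→slip] = [3, 2, 2]
r1 m[φ7→rain] = [0, 8, 1]
r1 m[φ8→snow] = [7, 1, 7]
r1 m[rain→φ0] = [0, 0, 0]
r1 m[rain→φ1] = [0, 0, 0]
r1 m[rain→φ7] = [0, 0, 0]
r1 m[fog→φ0] = [0, 0, 0]
r1 m[slip→φ1] = [0, 0, 0]
r1 m[slip→φ2] = [0, 0, 0]
r1 m[slip→φ4] = [0, 0, 0]
r1 m[slip→φ5] = [0, 0, 0]
r1 m[slip→φ6] = [0, 0, 0]
r1 m[snow→φ1] = [0, 0, 0]
r1 m[snow→φ8] = [0, 0, 0]
r1 m[wet→φ2] = [0, 0, 0]
r1 m[wet→φ3] = [0, 0, 0]
r2 m[φ0→rain] = [2, 4, 1]
r2 m[φ0→fog] = [1, 3, 2]
r2 m[φ1→rain] = [0, 3, 0]
r2 m[φ1→slip] = [0, 1, 0]
r2 m[φ1→snow] = [0, 1, 0]
r2 m[φ2→slip] = [4, 2, 0]
r2 m[φ2→wet] = [4, 0, 2]
r2 m[φ3→wet] = [5, 1, 5]
r2 m[φ4→slip] = [1, 1, 7]
r2 m[φ5→slip] = [8, 2, 7]
r2 m[φ6→slip] = [3, 2, 2]
r2 m[φ7→rain] = [0, 8, 1]
r2 m[φ8→snow] = [7, 1, 7]
r2 m[rain→φ0] = [0, 11, 1]
r2 m[rain→φ1] = [2, 12, 2]
r2 m[rain→φ7] = [2, 7, 1]
r2 m[fog→φ0] = [0, 0, 0]
r2 m[slip→φ1] = [16, 7, 16]
r2 m[slip→φ2] = [12, 6, 16]
r2 m[slip→φ4] = [15, 7, 9]
r2 m[slip→φ5] = [8, 6, 9]
r2 m[slip→φ6] = [13, 6, 14]
r2 m[snow→φ1] = [7, 1, 7]
r2 m[snow→φ8] = [0, 1, 0]
r2 m[wet→φ2] = [5, 1, 5]
r2 m[wet→φ3] = [4, 0, 2]
r3 m[φ0→rain] = [2, 4, 1]
r3 m[φ0→fog] = [2, 3, 2]
r3 m[φ1→rain] = [14, 12, 9]
r3 m[φ1→slip] = [8, 4, 7]
r3 m[φ1→snow] = [12, 10, 14]
r3 m[φ2→slip] = [6, 7, 1]
r3 m[φ2→wet] = [10, 12, 8]
r3 m[φ3→wet] = [5, 1, 5]
r3 m[φ4→slip] = [1, 1, 7]
r3 m[φ5→slip] = [8, 2, 7]
r3 m[φ6→slip] = [3, 2, 2]
r3 m[φ7→rain] = [0, 8, 1]
r3 m[φ8→snow] = [7, 1, 7]
r3 m[rain→φ0] = [0, 11, 1]
r3 m[rain→φ1] = [2, 12, 2]
r3 m[rain→φ7] = [2, 7, 1]
r3 m[fog→φ0] = [0, 0, 0]
r3 m[slip→φ1] = [16, 7, 16]
r3 m[slip→φ2] = [12, 6, 16]
r3 m[slip→φ4] = [15, 7, 9]
r3 m[slip→φ5] = [8, 6, 9]
r3 m[slip→φ6] = [13, 6, 14]
r3 m[snow→φ1] = [7, 1, 7]
r3 m[snow→φ8] = [0, 1, 0]
r3 m[wet→φ2] = [5, 1, 5]
r3 m[wet→φ3] = [4, 0, 2]
r4 m[φ0→rain] = [2, 4, 1]
r4 m[φ0→fog] = [2, 3, 2]
r4 m[φ1→rain] = [14, 12, 9]
r4 m[φ1→slip] = [8, 4, 7]
r4 m[φ1→snow] = [12, 10, 14]
r4 m[φ2→slip] = [6, 7, 1]
r4 m[φ2→wet] = [10, 12, 8]
r4 m[φ3→wet] = [5, 1, 5]
r4 m[φ4→slip] = [1, 1, 7]
r4 m[φ5→slip] = [8, 2, 7]
r4 m[φ6→slip] = [3, 2, 2]
r4 m[φ7→rain] = [0, 8, 1]
r4 m[φ8→snow] = [7, 1, 7]
r4 m[rain→φ0] = [14, 20, 10]
r4 m[rain→φ1] = [2, 12, 2]
r4 m[rain→φ7] = [16, 16, 10]
r4 m[fog→φ0] = [0, 0, 0]
r4 m[slip→φ1] = [18, 12, 17]
r4 m[slip→φ2] = [20, 9, 23]
r4 m[slip→φ4] = [25, 15, 17]
r4 m[slip→φ5] = [18, 14, 17]
r4 m[slip→φ6] = [23, 14, 22]
r4 m[snow→φ1] = [7, 1, 7]
r4 m[snow→φ8] = [12, 10, 14]
r4 m[wet→φ2] = [5, 1, 5]
r4 m[wet→φ3] = [10, 12, 8]
r5 m[φ0→rain] = [2, 4, 1]
r5 m[φ0→fog] = [11, 16, 14]
r5 m[φ1→rain] = [19, 17, 14]
r5 m[φ1→slip] = [8, 4, 7]
r5 m[φ1→snow] = [17, 15, 19]
r5 m[φ2→slip] = [6, 7, 1]
r5 m[φ2→wet] = [13, 15, 11]
r5 m[φ3→wet] = [5, 1, 5]
r5 m[φ4→slip] = [1, 1, 7]
r5 m[φ5→slip] = [8, 2, 7]
r5 m[φ6→slip] = [3, 2, 2]
r5 m[φ7→rain] = [0, 8, 1]
r5 m[φ8→snow] = [7, 1, 7]
r5 m[rain→φ0] = [14, 20, 10]
r5 m[rain→φ1] = [2, 12, 2]
r5 m[rain→φ7] = [16, 16, 10]
r5 m[fog→φ0] = [0, 0, 0]
r5 m[slip→φ1] = [18, 12, 17]
r5 m[slip→φ2] = [20, 9, 23]
r5 m[slip→φ4] = [25, 15, 17]
r5 m[slip→φ5] = [18, 14, 17]
r5 m[slip→φ6] = [23, 14, 22]
r5 m[snow→φ1] = [7, 1, 7]
r5 m[snow→φ8] = [12, 10, 14]
r5 m[wet→φ2] = [5, 1, 5]
r5 m[wet→φ3] = [10, 12, 8]
r6 m[φ0→rain] = [2, 4, 1]
r6 m[φ0→fog] = [11, 16, 14]
r6 m[φ1→rain] = [19, 17, 14]
r6 m[φ1→slip] = [8, 4, 7]
r6 m[φ1→snow] = [17, 15, 19]
r6 m[φ2→slip] = [6, 7, 1]
r6 m[φ2→wet] = [13, 15, 11]
r6 m[φ3→wet] = [5, 1, 5]
r6 m[φ4→slip] = [1, 1, 7]
r6 m[φ5→slip] = [8, 2, 7]
r6 m[φ6→slip] = [3, 2, 2]
r6 m[φ7→rain] = [0, 8, 1]
r6 m[φ8→snow] = [7, 1, 7]
r6 m[rain→φ0] = [19, 25, 15]
r6 m[rain→φ1] = [2, 12, 2]
r6 m[rain→φ7] = [21, 21, 15]
r6 m[fog→φ0] = [0, 0, 0]
r6 m[slip→φ1] = [18, 12, 17]
r6 m[slip→φ2] = [20, 9, 23]
r6 m[slip→φ4] = [25, 15, 17]
r6 m[slip→φ5] = [18, 14, 17]
r6 m[slip→φ6] = [23, 14, 22]
r6 m[snow→φ1] = [7, 1, 7]
r6 m[snow→φ8] = [17, 15, 19]
r6 m[wet→φ2] = [5, 1, 5]
r6 m[wet→φ3] = [13, 15, 11]
r7 m[φ0→rain] = [2, 4, 1]
r7 m[φ0→fog] = [16, 21, 19]
r7 m[φ1→rain] = [19, 17, 14]
r7 m[φ1→slip] = [8, 4, 7]
r7 m[φ1→snow] = [17, 15, 19]
r7 m[φ2→slip] = [6, 7, 1]
r7 m[φ2→wet] = [13, 15, 11]
r7 m[φ3→wet] = [5, 1, 5]
r7 m[φ4→slip] = [1, 1, 7]
r7 m[φ5→slip] = [8, 2, 7]
r7 m[φ6→slip] = [3, 2, 2]
r7 m[φ7→rain] = [0, 8, 1]
r7 m[φ8→snow] = [7, 1, 7]
r7 m[rain→φ0] = [19, 25, 15]
r7 m[rain→φ1] = [2, 12, 2]
r7 m[rain→φ7] = [21, 21, 15]
r7 m[fog→φ0] = [0, 0, 0]
r7 m[slip→φ1] = [18, 12, 17]
r7 m[slip→φ2] = [20, 9, 23]
r7 m[slip→φ4] = [25, 15, 17]
r7 m[slip→φ5] = [18, 14, 17]
r7 m[slip→φ6] = [23, 14, 22]
r7 m[snow→φ1] = [7, 1, 7]
r7 m[snow→φ8] = [17, 15, 19]
r7 m[wet→φ2] = [5, 1, 5]
r7 m[wet→φ3] = [13, 15, 11]
r8 m[φ0→rain] = [2, 4, 1]
r8 m[φ0→fog] = [16, 21, 19]
r8 m[φ1→rain] = [19, 17, 14]
r8 m[φ1→slip] = [8, 4, 7]
r8 m[φ1→snow] = [17, 15, 19]
r8 m[φ2→slip] = [6, 7, 1]
r8 m[φ2→wet] = [13, 15, 11]
r8 m[φ3→wet] = [5, 1, 5]
r8 m[φ4→slip] = [1, 1, 7]
r8 m[φ5→slip] = [8, 2, 7]
r8 m[φ6→slip] = [3, 2, 2]
r8 m[φ7→rain] = [0, 8, 1]
r8 m[φ8→snow] = [7, 1, 7]
r8 m[rain→φ0] = [19, 25, 15]
r8 m[rain→φ1] = [2, 12, 2]
r8 m[rain→φ7] = [21, 21, 15]
r8 m[fog→φ0] = [0, 0, 0]
r8 m[slip→φ1] = [18, 12, 17]
r8 m[slip→φ2] = [20, 9, 23]
r8 m[slip→φ4] = [25, 15, 17]
r8 m[slip→φ5] = [18, 14, 17]
r8 m[slip→φ6] = [23, 14, 22]
r8 m[snow→φ1] = [7, 1, 7]
r8 m[snow→φ8] = [17, 15, 19]
r8 m[wet→φ2] = [5, 1, 5]
r8 m[wet→φ3] = [13, 15, 11]
fixed point reached at round 8
b[fog] = ⊗ incoming = [16, 21, 19]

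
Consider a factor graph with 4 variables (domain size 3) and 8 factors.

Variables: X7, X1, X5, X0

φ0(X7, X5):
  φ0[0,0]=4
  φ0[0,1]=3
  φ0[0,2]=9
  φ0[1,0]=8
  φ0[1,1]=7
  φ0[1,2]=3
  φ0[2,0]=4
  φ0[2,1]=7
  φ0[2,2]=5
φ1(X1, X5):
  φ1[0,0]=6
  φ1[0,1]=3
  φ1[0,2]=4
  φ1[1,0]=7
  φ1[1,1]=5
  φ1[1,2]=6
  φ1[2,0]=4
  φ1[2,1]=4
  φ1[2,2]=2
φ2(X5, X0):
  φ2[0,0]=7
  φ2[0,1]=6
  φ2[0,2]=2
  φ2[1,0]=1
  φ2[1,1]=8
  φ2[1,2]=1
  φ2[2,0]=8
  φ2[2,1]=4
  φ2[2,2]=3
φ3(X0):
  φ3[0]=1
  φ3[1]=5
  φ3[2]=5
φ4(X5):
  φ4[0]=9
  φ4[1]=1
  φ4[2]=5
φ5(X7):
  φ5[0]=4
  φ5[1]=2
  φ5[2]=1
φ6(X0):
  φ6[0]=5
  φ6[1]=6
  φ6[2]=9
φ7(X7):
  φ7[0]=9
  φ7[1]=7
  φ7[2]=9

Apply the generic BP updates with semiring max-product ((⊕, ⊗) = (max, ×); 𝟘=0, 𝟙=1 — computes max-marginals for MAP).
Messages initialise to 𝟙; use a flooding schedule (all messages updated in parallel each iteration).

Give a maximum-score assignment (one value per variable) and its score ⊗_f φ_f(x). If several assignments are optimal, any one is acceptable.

init: all messages = 𝟙 over 3 values
r1 m[φ0→X7] = [9, 8, 7]
r1 m[φ0→X5] = [8, 7, 9]
r1 m[φ1→X1] = [6, 7, 4]
r1 m[φ1→X5] = [7, 5, 6]
r1 m[φ2→X5] = [7, 8, 8]
r1 m[φ2→X0] = [8, 8, 3]
r1 m[φ3→X0] = [1, 5, 5]
r1 m[φ4→X5] = [9, 1, 5]
r1 m[φ5→X7] = [4, 2, 1]
r1 m[φ6→X0] = [5, 6, 9]
r1 m[φ7→X7] = [9, 7, 9]
r1 m[X7→φ0] = [1, 1, 1]
r1 m[X7→φ5] = [1, 1, 1]
r1 m[X7→φ7] = [1, 1, 1]
r1 m[X1→φ1] = [1, 1, 1]
r1 m[X5→φ0] = [1, 1, 1]
r1 m[X5→φ1] = [1, 1, 1]
r1 m[X5→φ2] = [1, 1, 1]
r1 m[X5→φ4] = [1, 1, 1]
r1 m[X0→φ2] = [1, 1, 1]
r1 m[X0→φ3] = [1, 1, 1]
r1 m[X0→φ6] = [1, 1, 1]
r2 m[φ0→X7] = [9, 8, 7]
r2 m[φ0→X5] = [8, 7, 9]
r2 m[φ1→X1] = [6, 7, 4]
r2 m[φ1→X5] = [7, 5, 6]
r2 m[φ2→X5] = [7, 8, 8]
r2 m[φ2→X0] = [8, 8, 3]
r2 m[φ3→X0] = [1, 5, 5]
r2 m[φ4→X5] = [9, 1, 5]
r2 m[φ5→X7] = [4, 2, 1]
r2 m[φ6→X0] = [5, 6, 9]
r2 m[φ7→X7] = [9, 7, 9]
r2 m[X7→φ0] = [36, 14, 9]
r2 m[X7→φ5] = [81, 56, 63]
r2 m[X7→φ7] = [36, 16, 7]
r2 m[X1→φ1] = [1, 1, 1]
r2 m[X5→φ0] = [441, 40, 240]
r2 m[X5→φ1] = [504, 56, 360]
r2 m[X5→φ2] = [504, 35, 270]
r2 m[X5→φ4] = [392, 280, 432]
r2 m[X0→φ2] = [5, 30, 45]
r2 m[X0→φ3] = [40, 48, 27]
r2 m[X0→φ6] = [8, 40, 15]
r3 m[φ0→X7] = [2160, 3528, 1764]
r3 m[φ0→X5] = [144, 108, 324]
r3 m[φ1→X1] = [3024, 3528, 2016]
r3 m[φ1→X5] = [7, 5, 6]
r3 m[φ2→X5] = [180, 240, 135]
r3 m[φ2→X0] = [3528, 3024, 1008]
r3 m[φ3→X0] = [1, 5, 5]
r3 m[φ4→X5] = [9, 1, 5]
r3 m[φ5→X7] = [4, 2, 1]
r3 m[φ6→X0] = [5, 6, 9]
r3 m[φ7→X7] = [9, 7, 9]
r3 m[X7→φ0] = [36, 14, 9]
r3 m[X7→φ5] = [81, 56, 63]
r3 m[X7→φ7] = [36, 16, 7]
r3 m[X1→φ1] = [1, 1, 1]
r3 m[X5→φ0] = [441, 40, 240]
r3 m[X5→φ1] = [504, 56, 360]
r3 m[X5→φ2] = [504, 35, 270]
r3 m[X5→φ4] = [392, 280, 432]
r3 m[X0→φ2] = [5, 30, 45]
r3 m[X0→φ3] = [40, 48, 27]
r3 m[X0→φ6] = [8, 40, 15]
r4 m[φ0→X7] = [2160, 3528, 1764]
r4 m[φ0→X5] = [144, 108, 324]
r4 m[φ1→X1] = [3024, 3528, 2016]
r4 m[φ1→X5] = [7, 5, 6]
r4 m[φ2→X5] = [180, 240, 135]
r4 m[φ2→X0] = [3528, 3024, 1008]
r4 m[φ3→X0] = [1, 5, 5]
r4 m[φ4→X5] = [9, 1, 5]
r4 m[φ5→X7] = [4, 2, 1]
r4 m[φ6→X0] = [5, 6, 9]
r4 m[φ7→X7] = [9, 7, 9]
r4 m[X7→φ0] = [36, 14, 9]
r4 m[X7→φ5] = [19440, 24696, 15876]
r4 m[X7→φ7] = [8640, 7056, 1764]
r4 m[X1→φ1] = [1, 1, 1]
r4 m[X5→φ0] = [11340, 1200, 4050]
r4 m[X5→φ1] = [233280, 25920, 218700]
r4 m[X5→φ2] = [9072, 540, 9720]
r4 m[X5→φ4] = [181440, 129600, 262440]
r4 m[X0→φ2] = [5, 30, 45]
r4 m[X0→φ3] = [17640, 18144, 9072]
r4 m[X0→φ6] = [3528, 15120, 5040]
r5 m[φ0→X7] = [45360, 90720, 45360]
r5 m[φ0→X5] = [144, 108, 324]
r5 m[φ1→X1] = [1399680, 1632960, 933120]
r5 m[φ1→X5] = [7, 5, 6]
r5 m[φ2→X5] = [180, 240, 135]
r5 m[φ2→X0] = [77760, 54432, 29160]
r5 m[φ3→X0] = [1, 5, 5]
r5 m[φ4→X5] = [9, 1, 5]
r5 m[φ5→X7] = [4, 2, 1]
r5 m[φ6→X0] = [5, 6, 9]
r5 m[φ7→X7] = [9, 7, 9]
r5 m[X7→φ0] = [36, 14, 9]
r5 m[X7→φ5] = [19440, 24696, 15876]
r5 m[X7→φ7] = [8640, 7056, 1764]
r5 m[X1→φ1] = [1, 1, 1]
r5 m[X5→φ0] = [11340, 1200, 4050]
r5 m[X5→φ1] = [233280, 25920, 218700]
r5 m[X5→φ2] = [9072, 540, 9720]
r5 m[X5→φ4] = [181440, 129600, 262440]
r5 m[X0→φ2] = [5, 30, 45]
r5 m[X0→φ3] = [17640, 18144, 9072]
r5 m[X0→φ6] = [3528, 15120, 5040]
r6 m[φ0→X7] = [45360, 90720, 45360]
r6 m[φ0→X5] = [144, 108, 324]
r6 m[φ1→X1] = [1399680, 1632960, 933120]
r6 m[φ1→X5] = [7, 5, 6]
r6 m[φ2→X5] = [180, 240, 135]
r6 m[φ2→X0] = [77760, 54432, 29160]
r6 m[φ3→X0] = [1, 5, 5]
r6 m[φ4→X5] = [9, 1, 5]
r6 m[φ5→X7] = [4, 2, 1]
r6 m[φ6→X0] = [5, 6, 9]
r6 m[φ7→X7] = [9, 7, 9]
r6 m[X7→φ0] = [36, 14, 9]
r6 m[X7→φ5] = [408240, 635040, 408240]
r6 m[X7→φ7] = [181440, 181440, 45360]
r6 m[X1→φ1] = [1, 1, 1]
r6 m[X5→φ0] = [11340, 1200, 4050]
r6 m[X5→φ1] = [233280, 25920, 218700]
r6 m[X5→φ2] = [9072, 540, 9720]
r6 m[X5→φ4] = [181440, 129600, 262440]
r6 m[X0→φ2] = [5, 30, 45]
r6 m[X0→φ3] = [388800, 326592, 262440]
r6 m[X0→φ6] = [77760, 272160, 145800]
r7 m[φ0→X7] = [45360, 90720, 45360]
r7 m[φ0→X5] = [144, 108, 324]
r7 m[φ1→X1] = [1399680, 1632960, 933120]
r7 m[φ1→X5] = [7, 5, 6]
r7 m[φ2→X5] = [180, 240, 135]
r7 m[φ2→X0] = [77760, 54432, 29160]
r7 m[φ3→X0] = [1, 5, 5]
r7 m[φ4→X5] = [9, 1, 5]
r7 m[φ5→X7] = [4, 2, 1]
r7 m[φ6→X0] = [5, 6, 9]
r7 m[φ7→X7] = [9, 7, 9]
r7 m[X7→φ0] = [36, 14, 9]
r7 m[X7→φ5] = [408240, 635040, 408240]
r7 m[X7→φ7] = [181440, 181440, 45360]
r7 m[X1→φ1] = [1, 1, 1]
r7 m[X5→φ0] = [11340, 1200, 4050]
r7 m[X5→φ1] = [233280, 25920, 218700]
r7 m[X5→φ2] = [9072, 540, 9720]
r7 m[X5→φ4] = [181440, 129600, 262440]
r7 m[X0→φ2] = [5, 30, 45]
r7 m[X0→φ3] = [388800, 326592, 262440]
r7 m[X0→φ6] = [77760, 272160, 145800]
fixed point reached at round 7
traceback from X7: (X7=0, X1=1, X5=0, X0=1), score=1632960

assignment: (X7=0, X1=1, X5=0, X0=1); score = 1632960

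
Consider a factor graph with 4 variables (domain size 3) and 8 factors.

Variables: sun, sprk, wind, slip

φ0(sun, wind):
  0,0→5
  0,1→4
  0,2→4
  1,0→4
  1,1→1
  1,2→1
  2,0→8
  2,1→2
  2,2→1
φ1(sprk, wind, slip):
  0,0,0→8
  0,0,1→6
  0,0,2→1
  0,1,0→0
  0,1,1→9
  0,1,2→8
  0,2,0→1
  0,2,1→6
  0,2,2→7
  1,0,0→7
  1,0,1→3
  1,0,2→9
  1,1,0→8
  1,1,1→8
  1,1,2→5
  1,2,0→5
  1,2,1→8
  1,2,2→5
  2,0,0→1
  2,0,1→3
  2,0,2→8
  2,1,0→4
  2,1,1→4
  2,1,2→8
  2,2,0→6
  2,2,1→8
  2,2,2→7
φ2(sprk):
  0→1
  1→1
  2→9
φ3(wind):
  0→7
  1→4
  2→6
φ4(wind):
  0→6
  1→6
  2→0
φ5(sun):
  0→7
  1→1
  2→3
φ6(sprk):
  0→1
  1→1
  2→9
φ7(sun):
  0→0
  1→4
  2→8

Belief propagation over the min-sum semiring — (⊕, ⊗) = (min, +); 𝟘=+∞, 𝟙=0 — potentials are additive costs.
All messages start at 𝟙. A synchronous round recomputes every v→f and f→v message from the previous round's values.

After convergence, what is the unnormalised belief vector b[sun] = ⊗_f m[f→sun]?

init: all messages = 𝟙 over 3 values
r1 m[φ0→sun] = [4, 1, 1]
r1 m[φ0→wind] = [4, 1, 1]
r1 m[φ1→sprk] = [0, 3, 1]
r1 m[φ1→wind] = [1, 0, 1]
r1 m[φ1→slip] = [0, 3, 1]
r1 m[φ2→sprk] = [1, 1, 9]
r1 m[φ3→wind] = [7, 4, 6]
r1 m[φ4→wind] = [6, 6, 0]
r1 m[φ5→sun] = [7, 1, 3]
r1 m[φ6→sprk] = [1, 1, 9]
r1 m[φ7→sun] = [0, 4, 8]
r1 m[sun→φ0] = [0, 0, 0]
r1 m[sun→φ5] = [0, 0, 0]
r1 m[sun→φ7] = [0, 0, 0]
r1 m[sprk→φ1] = [0, 0, 0]
r1 m[sprk→φ2] = [0, 0, 0]
r1 m[sprk→φ6] = [0, 0, 0]
r1 m[wind→φ0] = [0, 0, 0]
r1 m[wind→φ1] = [0, 0, 0]
r1 m[wind→φ3] = [0, 0, 0]
r1 m[wind→φ4] = [0, 0, 0]
r1 m[slip→φ1] = [0, 0, 0]
r2 m[φ0→sun] = [4, 1, 1]
r2 m[φ0→wind] = [4, 1, 1]
r2 m[φ1→sprk] = [0, 3, 1]
r2 m[φ1→wind] = [1, 0, 1]
r2 m[φ1→slip] = [0, 3, 1]
r2 m[φ2→sprk] = [1, 1, 9]
r2 m[φ3→wind] = [7, 4, 6]
r2 m[φ4→wind] = [6, 6, 0]
r2 m[φ5→sun] = [7, 1, 3]
r2 m[φ6→sprk] = [1, 1, 9]
r2 m[φ7→sun] = [0, 4, 8]
r2 m[sun→φ0] = [7, 5, 11]
r2 m[sun→φ5] = [4, 5, 9]
r2 m[sun→φ7] = [11, 2, 4]
r2 m[sprk→φ1] = [2, 2, 18]
r2 m[sprk→φ2] = [1, 4, 10]
r2 m[sprk→φ6] = [1, 4, 10]
r2 m[wind→φ0] = [14, 10, 7]
r2 m[wind→φ1] = [17, 11, 7]
r2 m[wind→φ3] = [11, 7, 2]
r2 m[wind→φ4] = [12, 5, 8]
r2 m[slip→φ1] = [0, 0, 0]
r3 m[φ0→sun] = [11, 8, 8]
r3 m[φ0→wind] = [9, 6, 6]
r3 m[φ1→sprk] = [8, 12, 13]
r3 m[φ1→wind] = [3, 2, 3]
r3 m[φ1→slip] = [10, 15, 14]
r3 m[φ2→sprk] = [1, 1, 9]
r3 m[φ3→wind] = [7, 4, 6]
r3 m[φ4→wind] = [6, 6, 0]
r3 m[φ5→sun] = [7, 1, 3]
r3 m[φ6→sprk] = [1, 1, 9]
r3 m[φ7→sun] = [0, 4, 8]
r3 m[sun→φ0] = [7, 5, 11]
r3 m[sun→φ5] = [4, 5, 9]
r3 m[sun→φ7] = [11, 2, 4]
r3 m[sprk→φ1] = [2, 2, 18]
r3 m[sprk→φ2] = [1, 4, 10]
r3 m[sprk→φ6] = [1, 4, 10]
r3 m[wind→φ0] = [14, 10, 7]
r3 m[wind→φ1] = [17, 11, 7]
r3 m[wind→φ3] = [11, 7, 2]
r3 m[wind→φ4] = [12, 5, 8]
r3 m[slip→φ1] = [0, 0, 0]
r4 m[φ0→sun] = [11, 8, 8]
r4 m[φ0→wind] = [9, 6, 6]
r4 m[φ1→sprk] = [8, 12, 13]
r4 m[φ1→wind] = [3, 2, 3]
r4 m[φ1→slip] = [10, 15, 14]
r4 m[φ2→sprk] = [1, 1, 9]
r4 m[φ3→wind] = [7, 4, 6]
r4 m[φ4→wind] = [6, 6, 0]
r4 m[φ5→sun] = [7, 1, 3]
r4 m[φ6→sprk] = [1, 1, 9]
r4 m[φ7→sun] = [0, 4, 8]
r4 m[sun→φ0] = [7, 5, 11]
r4 m[sun→φ5] = [11, 12, 16]
r4 m[sun→φ7] = [18, 9, 11]
r4 m[sprk→φ1] = [2, 2, 18]
r4 m[sprk→φ2] = [9, 13, 22]
r4 m[sprk→φ6] = [9, 13, 22]
r4 m[wind→φ0] = [16, 12, 9]
r4 m[wind→φ1] = [22, 16, 12]
r4 m[wind→φ3] = [18, 14, 9]
r4 m[wind→φ4] = [19, 12, 15]
r4 m[slip→φ1] = [0, 0, 0]
r5 m[φ0→sun] = [13, 10, 10]
r5 m[φ0→wind] = [9, 6, 6]
r5 m[φ1→sprk] = [13, 17, 18]
r5 m[φ1→wind] = [3, 2, 3]
r5 m[φ1→slip] = [15, 20, 19]
r5 m[φ2→sprk] = [1, 1, 9]
r5 m[φ3→wind] = [7, 4, 6]
r5 m[φ4→wind] = [6, 6, 0]
r5 m[φ5→sun] = [7, 1, 3]
r5 m[φ6→sprk] = [1, 1, 9]
r5 m[φ7→sun] = [0, 4, 8]
r5 m[sun→φ0] = [7, 5, 11]
r5 m[sun→φ5] = [11, 12, 16]
r5 m[sun→φ7] = [18, 9, 11]
r5 m[sprk→φ1] = [2, 2, 18]
r5 m[sprk→φ2] = [9, 13, 22]
r5 m[sprk→φ6] = [9, 13, 22]
r5 m[wind→φ0] = [16, 12, 9]
r5 m[wind→φ1] = [22, 16, 12]
r5 m[wind→φ3] = [18, 14, 9]
r5 m[wind→φ4] = [19, 12, 15]
r5 m[slip→φ1] = [0, 0, 0]
r6 m[φ0→sun] = [13, 10, 10]
r6 m[φ0→wind] = [9, 6, 6]
r6 m[φ1→sprk] = [13, 17, 18]
r6 m[φ1→wind] = [3, 2, 3]
r6 m[φ1→slip] = [15, 20, 19]
r6 m[φ2→sprk] = [1, 1, 9]
r6 m[φ3→wind] = [7, 4, 6]
r6 m[φ4→wind] = [6, 6, 0]
r6 m[φ5→sun] = [7, 1, 3]
r6 m[φ6→sprk] = [1, 1, 9]
r6 m[φ7→sun] = [0, 4, 8]
r6 m[sun→φ0] = [7, 5, 11]
r6 m[sun→φ5] = [13, 14, 18]
r6 m[sun→φ7] = [20, 11, 13]
r6 m[sprk→φ1] = [2, 2, 18]
r6 m[sprk→φ2] = [14, 18, 27]
r6 m[sprk→φ6] = [14, 18, 27]
r6 m[wind→φ0] = [16, 12, 9]
r6 m[wind→φ1] = [22, 16, 12]
r6 m[wind→φ3] = [18, 14, 9]
r6 m[wind→φ4] = [19, 12, 15]
r6 m[slip→φ1] = [0, 0, 0]
r7 m[φ0→sun] = [13, 10, 10]
r7 m[φ0→wind] = [9, 6, 6]
r7 m[φ1→sprk] = [13, 17, 18]
r7 m[φ1→wind] = [3, 2, 3]
r7 m[φ1→slip] = [15, 20, 19]
r7 m[φ2→sprk] = [1, 1, 9]
r7 m[φ3→wind] = [7, 4, 6]
r7 m[φ4→wind] = [6, 6, 0]
r7 m[φ5→sun] = [7, 1, 3]
r7 m[φ6→sprk] = [1, 1, 9]
r7 m[φ7→sun] = [0, 4, 8]
r7 m[sun→φ0] = [7, 5, 11]
r7 m[sun→φ5] = [13, 14, 18]
r7 m[sun→φ7] = [20, 11, 13]
r7 m[sprk→φ1] = [2, 2, 18]
r7 m[sprk→φ2] = [14, 18, 27]
r7 m[sprk→φ6] = [14, 18, 27]
r7 m[wind→φ0] = [16, 12, 9]
r7 m[wind→φ1] = [22, 16, 12]
r7 m[wind→φ3] = [18, 14, 9]
r7 m[wind→φ4] = [19, 12, 15]
r7 m[slip→φ1] = [0, 0, 0]
fixed point reached at round 7
b[sun] = ⊗ incoming = [20, 15, 21]

b[sun] = [20, 15, 21]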